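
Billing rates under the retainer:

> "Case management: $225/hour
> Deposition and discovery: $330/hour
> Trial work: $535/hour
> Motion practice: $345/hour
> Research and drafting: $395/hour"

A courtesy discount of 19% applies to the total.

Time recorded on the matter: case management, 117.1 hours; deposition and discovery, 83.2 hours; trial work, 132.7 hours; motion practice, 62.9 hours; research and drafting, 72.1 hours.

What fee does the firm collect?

$141,732.18

Case management: 117.1 × $225 = $26,347.50
Deposition and discovery: 83.2 × $330 = $27,456.00
Trial work: 132.7 × $535 = $70,994.50
Motion practice: 62.9 × $345 = $21,700.50
Research and drafting: 72.1 × $395 = $28,479.50
Subtotal: $174,978.00
Less 19% discount: −$33,245.82
Total: $174,978.00 − $33,245.82 = $141,732.18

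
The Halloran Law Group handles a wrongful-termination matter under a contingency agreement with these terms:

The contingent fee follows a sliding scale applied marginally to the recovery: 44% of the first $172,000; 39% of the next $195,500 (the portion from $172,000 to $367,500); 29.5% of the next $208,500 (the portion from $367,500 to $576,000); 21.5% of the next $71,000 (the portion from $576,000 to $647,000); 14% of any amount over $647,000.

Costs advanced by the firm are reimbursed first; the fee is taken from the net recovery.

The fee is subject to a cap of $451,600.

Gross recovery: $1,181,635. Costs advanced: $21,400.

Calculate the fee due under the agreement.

Fee base (net of costs): $1,181,635 − $21,400 = $1,160,235
First $172,000 at 44% = $75,680.00
Next $195,500 at 39% = $76,245.00
Next $208,500 at 29.5% = $61,507.50
Next $71,000 at 21.5% = $15,265.00
Remaining $513,235 at 14% = $71,852.90
Fee: $75,680.00 + $76,245.00 + $61,507.50 + $15,265.00 + $71,852.90 = $300,550.40
$300,550.40 is under the $451,600 cap.

$300,550.40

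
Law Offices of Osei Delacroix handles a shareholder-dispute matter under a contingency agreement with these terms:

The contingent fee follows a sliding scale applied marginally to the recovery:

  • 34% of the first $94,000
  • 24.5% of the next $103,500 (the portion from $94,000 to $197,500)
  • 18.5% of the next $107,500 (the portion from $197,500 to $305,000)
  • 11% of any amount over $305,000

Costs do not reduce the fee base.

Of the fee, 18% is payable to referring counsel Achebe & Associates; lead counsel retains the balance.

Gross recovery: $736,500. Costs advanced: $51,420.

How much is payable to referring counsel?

$22,440.60

Fee base is the gross recovery, $736,500; costs are reimbursed separately.
First $94,000 at 34% = $31,960.00
Next $103,500 at 24.5% = $25,357.50
Next $107,500 at 18.5% = $19,887.50
Remaining $431,500 at 11% = $47,465.00
Fee: $31,960.00 + $25,357.50 + $19,887.50 + $47,465.00 = $124,670.00
Referral share: 18% of $124,670.00 = $22,440.60; lead counsel retains $124,670.00 − $22,440.60 = $102,229.40.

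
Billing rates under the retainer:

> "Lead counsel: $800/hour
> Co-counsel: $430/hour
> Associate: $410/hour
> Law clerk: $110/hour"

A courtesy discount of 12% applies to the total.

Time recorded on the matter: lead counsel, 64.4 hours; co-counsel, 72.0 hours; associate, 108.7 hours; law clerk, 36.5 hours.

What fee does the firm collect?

Lead counsel: 64.4 × $800 = $51,520.00
Co-counsel: 72.0 × $430 = $30,960.00
Associate: 108.7 × $410 = $44,567.00
Law clerk: 36.5 × $110 = $4,015.00
Subtotal: $131,062.00
Less 12% discount: −$15,727.44
Total: $131,062.00 − $15,727.44 = $115,334.56

$115,334.56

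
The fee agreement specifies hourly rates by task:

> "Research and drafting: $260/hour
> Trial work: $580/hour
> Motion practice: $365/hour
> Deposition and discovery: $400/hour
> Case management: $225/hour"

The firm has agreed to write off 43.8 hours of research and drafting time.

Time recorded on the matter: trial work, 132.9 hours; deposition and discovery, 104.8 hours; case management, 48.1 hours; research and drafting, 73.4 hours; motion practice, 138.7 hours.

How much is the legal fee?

$188,146.00

Research and drafting: 73.4 × $260 = $19,084.00
Trial work: 132.9 × $580 = $77,082.00
Motion practice: 138.7 × $365 = $50,625.50
Deposition and discovery: 104.8 × $400 = $41,920.00
Case management: 48.1 × $225 = $10,822.50
Subtotal: $199,534.00
Write-off: 43.8 × $260 = $11,388.00
Total: $199,534.00 − $11,388.00 = $188,146.00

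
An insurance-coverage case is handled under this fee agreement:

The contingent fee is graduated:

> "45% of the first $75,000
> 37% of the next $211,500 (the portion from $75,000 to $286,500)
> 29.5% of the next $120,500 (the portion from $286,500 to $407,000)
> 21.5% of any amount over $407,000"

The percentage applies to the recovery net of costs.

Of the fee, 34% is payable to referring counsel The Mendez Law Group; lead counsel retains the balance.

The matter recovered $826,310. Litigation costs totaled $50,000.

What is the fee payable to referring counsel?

Fee base (net of costs): $826,310 − $50,000 = $776,310
First $75,000 at 45% = $33,750.00
Next $211,500 at 37% = $78,255.00
Next $120,500 at 29.5% = $35,547.50
Remaining $369,310 at 21.5% = $79,401.65
Fee: $33,750.00 + $78,255.00 + $35,547.50 + $79,401.65 = $226,954.15
Referral share: 34% of $226,954.15 = $77,164.41; lead counsel retains $226,954.15 − $77,164.41 = $149,789.74.

$77,164.41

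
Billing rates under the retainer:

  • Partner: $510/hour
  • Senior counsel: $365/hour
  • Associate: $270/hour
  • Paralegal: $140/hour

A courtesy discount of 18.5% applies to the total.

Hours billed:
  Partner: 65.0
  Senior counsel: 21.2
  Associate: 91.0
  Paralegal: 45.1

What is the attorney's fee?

$58,494.18

Partner: 65.0 × $510 = $33,150.00
Senior counsel: 21.2 × $365 = $7,738.00
Associate: 91.0 × $270 = $24,570.00
Paralegal: 45.1 × $140 = $6,314.00
Subtotal: $71,772.00
Less 18.5% discount: −$13,277.82
Total: $71,772.00 − $13,277.82 = $58,494.18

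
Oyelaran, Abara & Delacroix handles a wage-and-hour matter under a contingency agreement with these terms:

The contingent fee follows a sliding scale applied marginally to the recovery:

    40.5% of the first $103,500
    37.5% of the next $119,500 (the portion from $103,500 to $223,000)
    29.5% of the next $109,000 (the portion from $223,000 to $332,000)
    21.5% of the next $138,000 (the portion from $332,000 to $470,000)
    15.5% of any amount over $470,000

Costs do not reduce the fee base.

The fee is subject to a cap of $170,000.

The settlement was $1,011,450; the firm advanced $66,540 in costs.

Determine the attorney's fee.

$170,000.00

Fee base is the gross recovery, $1,011,450; costs are reimbursed separately.
First $103,500 at 40.5% = $41,917.50
Next $119,500 at 37.5% = $44,812.50
Next $109,000 at 29.5% = $32,155.00
Next $138,000 at 21.5% = $29,670.00
Remaining $541,450 at 15.5% = $83,924.75
Fee: $41,917.50 + $44,812.50 + $32,155.00 + $29,670.00 + $83,924.75 = $232,479.75
$232,479.75 exceeds the $170,000 cap, so the fee is capped at $170,000.00.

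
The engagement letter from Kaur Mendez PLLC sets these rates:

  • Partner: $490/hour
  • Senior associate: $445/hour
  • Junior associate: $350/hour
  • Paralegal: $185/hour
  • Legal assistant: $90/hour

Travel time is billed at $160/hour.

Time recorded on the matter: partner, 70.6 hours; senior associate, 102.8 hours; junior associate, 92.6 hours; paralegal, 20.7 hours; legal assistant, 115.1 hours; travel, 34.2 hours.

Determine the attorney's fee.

Partner: 70.6 × $490 = $34,594.00
Senior associate: 102.8 × $445 = $45,746.00
Junior associate: 92.6 × $350 = $32,410.00
Paralegal: 20.7 × $185 = $3,829.50
Legal assistant: 115.1 × $90 = $10,359.00
Subtotal: $34,594.00 + $45,746.00 + $32,410.00 + $3,829.50 + $10,359.00 = $126,938.50
Travel: 34.2 × $160 = $5,472.00
Total: $126,938.50 + $5,472.00 = $132,410.50

$132,410.50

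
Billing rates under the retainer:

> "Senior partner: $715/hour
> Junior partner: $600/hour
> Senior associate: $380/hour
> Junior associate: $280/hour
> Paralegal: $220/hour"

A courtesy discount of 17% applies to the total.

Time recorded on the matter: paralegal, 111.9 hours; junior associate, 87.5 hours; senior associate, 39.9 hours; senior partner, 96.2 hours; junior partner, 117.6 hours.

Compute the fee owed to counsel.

Senior partner: 96.2 × $715 = $68,783.00
Junior partner: 117.6 × $600 = $70,560.00
Senior associate: 39.9 × $380 = $15,162.00
Junior associate: 87.5 × $280 = $24,500.00
Paralegal: 111.9 × $220 = $24,618.00
Subtotal: $203,623.00
Less 17% discount: −$34,615.91
Total: $203,623.00 − $34,615.91 = $169,007.09

$169,007.09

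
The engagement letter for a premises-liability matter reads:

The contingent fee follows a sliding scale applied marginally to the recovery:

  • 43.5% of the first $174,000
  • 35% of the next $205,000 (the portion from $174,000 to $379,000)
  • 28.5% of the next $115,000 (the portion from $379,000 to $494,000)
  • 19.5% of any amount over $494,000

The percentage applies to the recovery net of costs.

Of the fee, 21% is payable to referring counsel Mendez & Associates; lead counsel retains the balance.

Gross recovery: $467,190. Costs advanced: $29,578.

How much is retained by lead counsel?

$129,674.09

Fee base (net of costs): $467,190 − $29,578 = $437,612
First $174,000 at 43.5% = $75,690.00
Next $205,000 at 35% = $71,750.00
Remaining $58,612 at 28.5% = $16,704.42
Fee: $75,690.00 + $71,750.00 + $16,704.42 = $164,144.42
Referral share: 21% of $164,144.42 = $34,470.33; lead counsel retains $164,144.42 − $34,470.33 = $129,674.09.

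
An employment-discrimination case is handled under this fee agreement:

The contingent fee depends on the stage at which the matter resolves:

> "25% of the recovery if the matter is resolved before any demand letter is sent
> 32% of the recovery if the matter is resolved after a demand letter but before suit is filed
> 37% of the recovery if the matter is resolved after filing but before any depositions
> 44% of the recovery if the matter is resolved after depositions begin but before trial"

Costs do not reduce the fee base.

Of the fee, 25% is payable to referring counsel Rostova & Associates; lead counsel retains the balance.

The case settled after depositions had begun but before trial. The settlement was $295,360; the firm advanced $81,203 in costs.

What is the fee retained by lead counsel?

Fee base is the gross recovery, $295,360; costs are reimbursed separately.
The matter settled after depositions had begun but before trial, so the 44% rate applies.
$295,360 × 44% = $129,958.40
Referral share: 25% of $129,958.40 = $32,489.60; lead counsel retains $129,958.40 − $32,489.60 = $97,468.80.

$97,468.80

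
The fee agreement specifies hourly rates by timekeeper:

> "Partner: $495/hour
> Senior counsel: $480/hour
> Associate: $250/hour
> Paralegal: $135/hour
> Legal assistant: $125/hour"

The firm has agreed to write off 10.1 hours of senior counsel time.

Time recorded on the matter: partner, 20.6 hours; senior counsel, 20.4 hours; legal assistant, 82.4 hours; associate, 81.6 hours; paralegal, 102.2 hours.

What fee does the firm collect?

$59,638.00

Partner: 20.6 × $495 = $10,197.00
Senior counsel: 20.4 × $480 = $9,792.00
Associate: 81.6 × $250 = $20,400.00
Paralegal: 102.2 × $135 = $13,797.00
Legal assistant: 82.4 × $125 = $10,300.00
Subtotal: $64,486.00
Write-off: 10.1 × $480 = $4,848.00
Total: $64,486.00 − $4,848.00 = $59,638.00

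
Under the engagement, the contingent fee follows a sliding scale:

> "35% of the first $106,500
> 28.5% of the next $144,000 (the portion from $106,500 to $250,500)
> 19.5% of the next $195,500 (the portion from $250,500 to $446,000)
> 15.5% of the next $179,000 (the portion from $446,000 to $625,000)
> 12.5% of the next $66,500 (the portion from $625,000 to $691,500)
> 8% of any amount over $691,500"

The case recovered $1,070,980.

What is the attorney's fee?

$182,853.40

First $106,500 at 35% = $37,275.00
Next $144,000 at 28.5% = $41,040.00
Next $195,500 at 19.5% = $38,122.50
Next $179,000 at 15.5% = $27,745.00
Next $66,500 at 12.5% = $8,312.50
Remaining $379,480 at 8% = $30,358.40
Fee: $37,275.00 + $41,040.00 + $38,122.50 + $27,745.00 + $8,312.50 + $30,358.40 = $182,853.40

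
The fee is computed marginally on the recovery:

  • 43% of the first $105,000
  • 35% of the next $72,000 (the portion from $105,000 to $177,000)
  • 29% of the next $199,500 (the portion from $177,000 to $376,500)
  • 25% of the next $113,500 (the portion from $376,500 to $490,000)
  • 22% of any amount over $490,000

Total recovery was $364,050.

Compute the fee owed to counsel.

$124,594.50

First $105,000 at 43% = $45,150.00
Next $72,000 at 35% = $25,200.00
Remaining $187,050 at 29% = $54,244.50
Fee: $45,150.00 + $25,200.00 + $54,244.50 = $124,594.50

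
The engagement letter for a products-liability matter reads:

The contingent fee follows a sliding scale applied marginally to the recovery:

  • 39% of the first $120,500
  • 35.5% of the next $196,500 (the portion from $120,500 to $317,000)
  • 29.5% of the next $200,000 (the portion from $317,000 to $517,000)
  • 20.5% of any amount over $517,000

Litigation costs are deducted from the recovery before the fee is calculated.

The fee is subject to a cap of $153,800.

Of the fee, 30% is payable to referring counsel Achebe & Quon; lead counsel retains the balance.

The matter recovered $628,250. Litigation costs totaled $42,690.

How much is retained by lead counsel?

$107,660.00

Fee base (net of costs): $628,250 − $42,690 = $585,560
First $120,500 at 39% = $46,995.00
Next $196,500 at 35.5% = $69,757.50
Next $200,000 at 29.5% = $59,000.00
Remaining $68,560 at 20.5% = $14,054.80
Fee: $46,995.00 + $69,757.50 + $59,000.00 + $14,054.80 = $189,807.30
$189,807.30 exceeds the $153,800 cap, so the fee is capped at $153,800.00.
Referral share: 30% of $153,800.00 = $46,140.00; lead counsel retains $153,800.00 − $46,140.00 = $107,660.00.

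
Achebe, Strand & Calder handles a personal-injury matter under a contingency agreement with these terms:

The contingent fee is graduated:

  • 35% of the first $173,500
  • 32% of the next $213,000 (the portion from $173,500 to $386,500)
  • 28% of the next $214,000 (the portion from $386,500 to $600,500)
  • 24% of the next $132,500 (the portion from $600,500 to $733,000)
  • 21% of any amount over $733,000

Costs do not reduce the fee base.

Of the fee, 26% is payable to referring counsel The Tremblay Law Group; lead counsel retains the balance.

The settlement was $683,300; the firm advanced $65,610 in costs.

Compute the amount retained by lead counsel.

Fee base is the gross recovery, $683,300; costs are reimbursed separately.
First $173,500 at 35% = $60,725.00
Next $213,000 at 32% = $68,160.00
Next $214,000 at 28% = $59,920.00
Remaining $82,800 at 24% = $19,872.00
Fee: $60,725.00 + $68,160.00 + $59,920.00 + $19,872.00 = $208,677.00
Referral share: 26% of $208,677.00 = $54,256.02; lead counsel retains $208,677.00 − $54,256.02 = $154,420.98.

$154,420.98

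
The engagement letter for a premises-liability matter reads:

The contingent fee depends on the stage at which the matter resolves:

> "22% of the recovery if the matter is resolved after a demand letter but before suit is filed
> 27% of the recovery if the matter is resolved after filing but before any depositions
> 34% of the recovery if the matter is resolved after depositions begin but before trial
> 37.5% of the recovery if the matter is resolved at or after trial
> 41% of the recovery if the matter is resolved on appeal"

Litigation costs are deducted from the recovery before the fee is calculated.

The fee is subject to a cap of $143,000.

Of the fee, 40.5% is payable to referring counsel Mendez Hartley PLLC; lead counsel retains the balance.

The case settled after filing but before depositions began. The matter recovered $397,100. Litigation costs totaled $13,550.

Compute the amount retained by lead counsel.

$61,617.31

Fee base (net of costs): $397,100 − $13,550 = $383,550
The matter settled after filing but before depositions began, so the 27% rate applies.
$383,550 × 27% = $103,558.50
$103,558.50 is under the $143,000 cap.
Referral share: 40.5% of $103,558.50 = $41,941.19; lead counsel retains $103,558.50 − $41,941.19 = $61,617.31.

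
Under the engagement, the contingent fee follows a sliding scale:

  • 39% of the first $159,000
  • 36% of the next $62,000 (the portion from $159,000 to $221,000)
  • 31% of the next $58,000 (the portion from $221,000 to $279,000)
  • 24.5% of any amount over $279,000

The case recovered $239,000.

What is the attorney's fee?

$89,910.00

First $159,000 at 39% = $62,010.00
Next $62,000 at 36% = $22,320.00
Remaining $18,000 at 31% = $5,580.00
Fee: $62,010.00 + $22,320.00 + $5,580.00 = $89,910.00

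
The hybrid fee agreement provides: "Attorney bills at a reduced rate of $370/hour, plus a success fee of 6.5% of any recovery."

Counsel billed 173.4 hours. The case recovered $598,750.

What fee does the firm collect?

Hourly: 173.4 × $370 = $64,158.00
Success fee: 6.5% of $598,750 = $38,918.75
Total: $64,158.00 + $38,918.75 = $103,076.75

$103,076.75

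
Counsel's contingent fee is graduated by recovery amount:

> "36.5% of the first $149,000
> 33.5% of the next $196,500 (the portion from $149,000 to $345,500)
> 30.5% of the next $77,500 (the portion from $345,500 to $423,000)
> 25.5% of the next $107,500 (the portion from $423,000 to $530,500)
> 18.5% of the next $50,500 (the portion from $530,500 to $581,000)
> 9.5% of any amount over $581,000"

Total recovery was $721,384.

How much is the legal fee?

$193,941.48

First $149,000 at 36.5% = $54,385.00
Next $196,500 at 33.5% = $65,827.50
Next $77,500 at 30.5% = $23,637.50
Next $107,500 at 25.5% = $27,412.50
Next $50,500 at 18.5% = $9,342.50
Remaining $140,384 at 9.5% = $13,336.48
Fee: $54,385.00 + $65,827.50 + $23,637.50 + $27,412.50 + $9,342.50 + $13,336.48 = $193,941.48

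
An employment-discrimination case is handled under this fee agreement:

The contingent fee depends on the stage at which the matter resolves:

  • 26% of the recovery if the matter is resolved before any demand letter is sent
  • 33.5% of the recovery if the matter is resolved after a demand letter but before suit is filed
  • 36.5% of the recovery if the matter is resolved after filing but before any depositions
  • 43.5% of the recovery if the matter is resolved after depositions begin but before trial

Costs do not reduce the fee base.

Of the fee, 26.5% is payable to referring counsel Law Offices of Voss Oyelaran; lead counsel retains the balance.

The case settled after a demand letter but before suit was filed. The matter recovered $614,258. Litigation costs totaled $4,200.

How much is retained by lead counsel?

$151,245.68

Fee base is the gross recovery, $614,258; costs are reimbursed separately.
The matter settled after a demand letter but before suit was filed, so the 33.5% rate applies.
$614,258 × 33.5% = $205,776.43
Referral share: 26.5% of $205,776.43 = $54,530.75; lead counsel retains $205,776.43 − $54,530.75 = $151,245.68.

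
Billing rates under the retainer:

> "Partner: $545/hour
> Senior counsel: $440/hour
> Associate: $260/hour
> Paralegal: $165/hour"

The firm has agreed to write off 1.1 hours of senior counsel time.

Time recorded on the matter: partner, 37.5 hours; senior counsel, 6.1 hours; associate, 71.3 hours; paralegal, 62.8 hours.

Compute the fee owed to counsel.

$51,537.50

Partner: 37.5 × $545 = $20,437.50
Senior counsel: 6.1 × $440 = $2,684.00
Associate: 71.3 × $260 = $18,538.00
Paralegal: 62.8 × $165 = $10,362.00
Subtotal: $52,021.50
Write-off: 1.1 × $440 = $484.00
Total: $52,021.50 − $484.00 = $51,537.50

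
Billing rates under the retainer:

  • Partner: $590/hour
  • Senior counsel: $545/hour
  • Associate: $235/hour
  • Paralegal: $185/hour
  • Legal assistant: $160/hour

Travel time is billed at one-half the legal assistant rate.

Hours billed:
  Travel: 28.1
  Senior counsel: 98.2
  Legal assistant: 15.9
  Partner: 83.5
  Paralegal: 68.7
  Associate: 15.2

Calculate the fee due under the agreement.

$123,857.50

Partner: 83.5 × $590 = $49,265.00
Senior counsel: 98.2 × $545 = $53,519.00
Associate: 15.2 × $235 = $3,572.00
Paralegal: 68.7 × $185 = $12,709.50
Legal assistant: 15.9 × $160 = $2,544.00
Subtotal: $49,265.00 + $53,519.00 + $3,572.00 + $12,709.50 + $2,544.00 = $121,609.50
Travel: 28.1 × ($160 ÷ 2) = 28.1 × $80.00 = $2,248.00
Total: $121,609.50 + $2,248.00 = $123,857.50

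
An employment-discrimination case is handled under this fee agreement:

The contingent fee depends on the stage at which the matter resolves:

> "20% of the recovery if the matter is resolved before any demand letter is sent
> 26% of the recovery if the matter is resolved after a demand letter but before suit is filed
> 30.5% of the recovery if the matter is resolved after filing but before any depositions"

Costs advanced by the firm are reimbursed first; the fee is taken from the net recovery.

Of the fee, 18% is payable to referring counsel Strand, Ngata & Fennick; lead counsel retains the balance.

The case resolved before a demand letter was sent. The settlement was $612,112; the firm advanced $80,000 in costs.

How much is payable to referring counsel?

$19,156.03

Fee base (net of costs): $612,112 − $80,000 = $532,112
The matter resolved before a demand letter was sent, so the 20% rate applies.
$532,112 × 20% = $106,422.40
Referral share: 18% of $106,422.40 = $19,156.03; lead counsel retains $106,422.40 − $19,156.03 = $87,266.37.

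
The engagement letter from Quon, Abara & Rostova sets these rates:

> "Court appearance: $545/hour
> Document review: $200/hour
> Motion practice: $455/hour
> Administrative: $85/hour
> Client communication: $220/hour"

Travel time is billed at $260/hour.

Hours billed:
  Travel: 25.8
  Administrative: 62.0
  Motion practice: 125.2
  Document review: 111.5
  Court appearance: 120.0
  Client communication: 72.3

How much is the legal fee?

Court appearance: 120.0 × $545 = $65,400.00
Document review: 111.5 × $200 = $22,300.00
Motion practice: 125.2 × $455 = $56,966.00
Administrative: 62.0 × $85 = $5,270.00
Client communication: 72.3 × $220 = $15,906.00
Subtotal: $65,400.00 + $22,300.00 + $56,966.00 + $5,270.00 + $15,906.00 = $165,842.00
Travel: 25.8 × $260 = $6,708.00
Total: $165,842.00 + $6,708.00 = $172,550.00

$172,550.00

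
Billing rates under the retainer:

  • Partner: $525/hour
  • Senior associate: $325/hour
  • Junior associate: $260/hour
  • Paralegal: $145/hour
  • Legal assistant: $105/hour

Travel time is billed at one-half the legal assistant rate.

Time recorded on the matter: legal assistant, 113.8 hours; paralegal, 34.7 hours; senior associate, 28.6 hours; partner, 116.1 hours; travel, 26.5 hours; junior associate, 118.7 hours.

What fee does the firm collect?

Partner: 116.1 × $525 = $60,952.50
Senior associate: 28.6 × $325 = $9,295.00
Junior associate: 118.7 × $260 = $30,862.00
Paralegal: 34.7 × $145 = $5,031.50
Legal assistant: 113.8 × $105 = $11,949.00
Subtotal: $60,952.50 + $9,295.00 + $30,862.00 + $5,031.50 + $11,949.00 = $118,090.00
Travel: 26.5 × ($105 ÷ 2) = 26.5 × $52.50 = $1,391.25
Total: $118,090.00 + $1,391.25 = $119,481.25

$119,481.25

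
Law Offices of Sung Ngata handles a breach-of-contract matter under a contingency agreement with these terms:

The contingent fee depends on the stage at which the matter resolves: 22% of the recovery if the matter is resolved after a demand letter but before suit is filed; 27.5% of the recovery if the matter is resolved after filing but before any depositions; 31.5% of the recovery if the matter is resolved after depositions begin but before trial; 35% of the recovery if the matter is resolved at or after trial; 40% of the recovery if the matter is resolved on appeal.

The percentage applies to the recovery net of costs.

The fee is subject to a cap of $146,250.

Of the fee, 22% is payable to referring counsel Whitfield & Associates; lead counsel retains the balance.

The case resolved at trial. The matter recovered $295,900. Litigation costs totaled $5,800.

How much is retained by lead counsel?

Fee base (net of costs): $295,900 − $5,800 = $290,100
The matter resolved at trial, so the 35% rate applies.
$290,100 × 35% = $101,535.00
$101,535.00 is under the $146,250 cap.
Referral share: 22% of $101,535.00 = $22,337.70; lead counsel retains $101,535.00 − $22,337.70 = $79,197.30.

$79,197.30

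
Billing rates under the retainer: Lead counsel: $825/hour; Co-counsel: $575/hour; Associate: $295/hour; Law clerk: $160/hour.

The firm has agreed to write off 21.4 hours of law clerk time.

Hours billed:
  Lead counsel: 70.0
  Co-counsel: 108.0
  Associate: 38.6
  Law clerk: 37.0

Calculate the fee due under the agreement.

Lead counsel: 70.0 × $825 = $57,750.00
Co-counsel: 108.0 × $575 = $62,100.00
Associate: 38.6 × $295 = $11,387.00
Law clerk: 37.0 × $160 = $5,920.00
Subtotal: $137,157.00
Write-off: 21.4 × $160 = $3,424.00
Total: $137,157.00 − $3,424.00 = $133,733.00

$133,733.00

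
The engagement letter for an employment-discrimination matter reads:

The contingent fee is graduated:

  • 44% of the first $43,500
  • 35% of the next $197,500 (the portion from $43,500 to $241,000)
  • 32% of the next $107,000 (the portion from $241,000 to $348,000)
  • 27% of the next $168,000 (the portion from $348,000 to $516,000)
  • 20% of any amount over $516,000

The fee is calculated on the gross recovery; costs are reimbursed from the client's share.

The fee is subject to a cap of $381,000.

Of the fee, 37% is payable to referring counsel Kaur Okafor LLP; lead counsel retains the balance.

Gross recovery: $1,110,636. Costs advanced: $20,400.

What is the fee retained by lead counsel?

$180,679.09

Fee base is the gross recovery, $1,110,636; costs are reimbursed separately.
First $43,500 at 44% = $19,140.00
Next $197,500 at 35% = $69,125.00
Next $107,000 at 32% = $34,240.00
Next $168,000 at 27% = $45,360.00
Remaining $594,636 at 20% = $118,927.20
Fee: $19,140.00 + $69,125.00 + $34,240.00 + $45,360.00 + $118,927.20 = $286,792.20
$286,792.20 is under the $381,000 cap.
Referral share: 37% of $286,792.20 = $106,113.11; lead counsel retains $286,792.20 − $106,113.11 = $180,679.09.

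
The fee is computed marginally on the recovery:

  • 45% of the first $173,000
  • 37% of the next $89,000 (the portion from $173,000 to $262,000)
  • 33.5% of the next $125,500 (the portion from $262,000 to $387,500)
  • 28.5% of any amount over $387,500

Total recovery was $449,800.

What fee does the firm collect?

$170,578.00

First $173,000 at 45% = $77,850.00
Next $89,000 at 37% = $32,930.00
Next $125,500 at 33.5% = $42,042.50
Remaining $62,300 at 28.5% = $17,755.50
Fee: $77,850.00 + $32,930.00 + $42,042.50 + $17,755.50 = $170,578.00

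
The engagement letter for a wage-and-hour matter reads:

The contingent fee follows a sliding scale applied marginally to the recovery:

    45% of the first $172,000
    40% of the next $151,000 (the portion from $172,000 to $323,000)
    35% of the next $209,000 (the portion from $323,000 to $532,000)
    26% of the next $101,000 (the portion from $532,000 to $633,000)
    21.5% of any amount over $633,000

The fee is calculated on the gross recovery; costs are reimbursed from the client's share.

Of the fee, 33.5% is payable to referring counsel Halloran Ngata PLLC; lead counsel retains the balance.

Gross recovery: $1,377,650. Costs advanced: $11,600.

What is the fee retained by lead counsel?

Fee base is the gross recovery, $1,377,650; costs are reimbursed separately.
First $172,000 at 45% = $77,400.00
Next $151,000 at 40% = $60,400.00
Next $209,000 at 35% = $73,150.00
Next $101,000 at 26% = $26,260.00
Remaining $744,650 at 21.5% = $160,099.75
Fee: $77,400.00 + $60,400.00 + $73,150.00 + $26,260.00 + $160,099.75 = $397,309.75
Referral share: 33.5% of $397,309.75 = $133,098.77; lead counsel retains $397,309.75 − $133,098.77 = $264,210.98.

$264,210.98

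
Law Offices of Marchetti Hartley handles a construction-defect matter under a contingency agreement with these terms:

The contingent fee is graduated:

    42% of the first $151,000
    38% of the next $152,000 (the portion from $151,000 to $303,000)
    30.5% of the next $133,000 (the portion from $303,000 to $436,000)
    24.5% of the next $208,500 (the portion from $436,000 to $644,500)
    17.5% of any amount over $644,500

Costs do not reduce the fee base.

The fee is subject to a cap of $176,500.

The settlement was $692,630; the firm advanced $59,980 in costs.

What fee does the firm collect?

Fee base is the gross recovery, $692,630; costs are reimbursed separately.
First $151,000 at 42% = $63,420.00
Next $152,000 at 38% = $57,760.00
Next $133,000 at 30.5% = $40,565.00
Next $208,500 at 24.5% = $51,082.50
Remaining $48,130 at 17.5% = $8,422.75
Fee: $63,420.00 + $57,760.00 + $40,565.00 + $51,082.50 + $8,422.75 = $221,250.25
$221,250.25 exceeds the $176,500 cap, so the fee is capped at $176,500.00.

$176,500.00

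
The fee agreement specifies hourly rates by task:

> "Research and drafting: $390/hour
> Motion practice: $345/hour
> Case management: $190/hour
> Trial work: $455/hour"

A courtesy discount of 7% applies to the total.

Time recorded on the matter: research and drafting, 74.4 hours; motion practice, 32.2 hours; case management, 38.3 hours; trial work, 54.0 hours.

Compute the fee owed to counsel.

$66,933.96

Research and drafting: 74.4 × $390 = $29,016.00
Motion practice: 32.2 × $345 = $11,109.00
Case management: 38.3 × $190 = $7,277.00
Trial work: 54.0 × $455 = $24,570.00
Subtotal: $71,972.00
Less 7% discount: −$5,038.04
Total: $71,972.00 − $5,038.04 = $66,933.96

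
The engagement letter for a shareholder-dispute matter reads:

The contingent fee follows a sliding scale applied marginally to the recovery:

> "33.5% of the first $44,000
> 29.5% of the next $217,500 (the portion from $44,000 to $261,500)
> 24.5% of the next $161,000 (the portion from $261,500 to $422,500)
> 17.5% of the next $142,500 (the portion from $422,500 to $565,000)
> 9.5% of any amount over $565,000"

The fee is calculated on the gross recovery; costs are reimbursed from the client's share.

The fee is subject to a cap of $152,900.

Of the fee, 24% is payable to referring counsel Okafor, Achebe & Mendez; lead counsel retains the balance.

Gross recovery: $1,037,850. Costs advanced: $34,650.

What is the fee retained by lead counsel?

Fee base is the gross recovery, $1,037,850; costs are reimbursed separately.
First $44,000 at 33.5% = $14,740.00
Next $217,500 at 29.5% = $64,162.50
Next $161,000 at 24.5% = $39,445.00
Next $142,500 at 17.5% = $24,937.50
Remaining $472,850 at 9.5% = $44,920.75
Fee: $14,740.00 + $64,162.50 + $39,445.00 + $24,937.50 + $44,920.75 = $188,205.75
$188,205.75 exceeds the $152,900 cap, so the fee is capped at $152,900.00.
Referral share: 24% of $152,900.00 = $36,696.00; lead counsel retains $152,900.00 − $36,696.00 = $116,204.00.

$116,204.00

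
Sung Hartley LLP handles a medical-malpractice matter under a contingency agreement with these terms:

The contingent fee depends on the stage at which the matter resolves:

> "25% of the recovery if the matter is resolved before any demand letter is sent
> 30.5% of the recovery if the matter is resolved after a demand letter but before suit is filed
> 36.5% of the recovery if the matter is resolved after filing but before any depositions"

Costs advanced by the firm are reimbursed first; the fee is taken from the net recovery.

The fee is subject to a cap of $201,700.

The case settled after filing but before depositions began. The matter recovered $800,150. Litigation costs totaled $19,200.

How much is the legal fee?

Fee base (net of costs): $800,150 − $19,200 = $780,950
The matter settled after filing but before depositions began, so the 36.5% rate applies.
$780,950 × 36.5% = $285,046.75
$285,046.75 exceeds the $201,700 cap, so the fee is capped at $201,700.00.

$201,700.00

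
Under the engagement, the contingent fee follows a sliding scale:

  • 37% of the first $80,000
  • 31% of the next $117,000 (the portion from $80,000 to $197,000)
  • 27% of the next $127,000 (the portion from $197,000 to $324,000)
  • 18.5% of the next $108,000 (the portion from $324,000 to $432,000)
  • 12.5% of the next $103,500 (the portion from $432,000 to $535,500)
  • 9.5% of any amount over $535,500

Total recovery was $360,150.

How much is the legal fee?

$106,847.75

First $80,000 at 37% = $29,600.00
Next $117,000 at 31% = $36,270.00
Next $127,000 at 27% = $34,290.00
Remaining $36,150 at 18.5% = $6,687.75
Fee: $29,600.00 + $36,270.00 + $34,290.00 + $6,687.75 = $106,847.75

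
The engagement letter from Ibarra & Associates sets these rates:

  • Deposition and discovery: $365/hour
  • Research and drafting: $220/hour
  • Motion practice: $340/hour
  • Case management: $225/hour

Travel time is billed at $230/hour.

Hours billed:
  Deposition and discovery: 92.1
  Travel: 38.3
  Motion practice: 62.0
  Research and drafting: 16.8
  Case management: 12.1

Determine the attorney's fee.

Deposition and discovery: 92.1 × $365 = $33,616.50
Research and drafting: 16.8 × $220 = $3,696.00
Motion practice: 62.0 × $340 = $21,080.00
Case management: 12.1 × $225 = $2,722.50
Subtotal: $33,616.50 + $3,696.00 + $21,080.00 + $2,722.50 = $61,115.00
Travel: 38.3 × $230 = $8,809.00
Total: $61,115.00 + $8,809.00 = $69,924.00

$69,924.00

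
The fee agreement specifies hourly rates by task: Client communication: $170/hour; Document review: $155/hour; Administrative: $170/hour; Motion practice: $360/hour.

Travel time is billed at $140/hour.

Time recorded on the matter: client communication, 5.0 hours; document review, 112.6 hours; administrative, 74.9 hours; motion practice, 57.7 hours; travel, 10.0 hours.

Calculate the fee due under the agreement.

Client communication: 5.0 × $170 = $850.00
Document review: 112.6 × $155 = $17,453.00
Administrative: 74.9 × $170 = $12,733.00
Motion practice: 57.7 × $360 = $20,772.00
Subtotal: $850.00 + $17,453.00 + $12,733.00 + $20,772.00 = $51,808.00
Travel: 10.0 × $140 = $1,400.00
Total: $51,808.00 + $1,400.00 = $53,208.00

$53,208.00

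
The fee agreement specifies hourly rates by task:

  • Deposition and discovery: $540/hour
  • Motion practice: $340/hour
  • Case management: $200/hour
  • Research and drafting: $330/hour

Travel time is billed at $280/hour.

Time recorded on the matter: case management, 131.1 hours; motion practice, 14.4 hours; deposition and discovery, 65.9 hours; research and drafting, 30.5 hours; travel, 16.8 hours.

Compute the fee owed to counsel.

$81,471.00

Deposition and discovery: 65.9 × $540 = $35,586.00
Motion practice: 14.4 × $340 = $4,896.00
Case management: 131.1 × $200 = $26,220.00
Research and drafting: 30.5 × $330 = $10,065.00
Subtotal: $35,586.00 + $4,896.00 + $26,220.00 + $10,065.00 = $76,767.00
Travel: 16.8 × $280 = $4,704.00
Total: $76,767.00 + $4,704.00 = $81,471.00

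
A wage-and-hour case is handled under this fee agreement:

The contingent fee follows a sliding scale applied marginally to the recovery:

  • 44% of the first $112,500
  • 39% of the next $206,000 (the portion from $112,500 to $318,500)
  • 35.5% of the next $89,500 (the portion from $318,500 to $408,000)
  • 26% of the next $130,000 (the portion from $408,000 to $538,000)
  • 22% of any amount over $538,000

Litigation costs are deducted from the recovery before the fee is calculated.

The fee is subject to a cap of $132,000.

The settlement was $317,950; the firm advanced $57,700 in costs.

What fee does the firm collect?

Fee base (net of costs): $317,950 − $57,700 = $260,250
First $112,500 at 44% = $49,500.00
Remaining $147,750 at 39% = $57,622.50
Fee: $49,500.00 + $57,622.50 = $107,122.50
$107,122.50 is under the $132,000 cap.

$107,122.50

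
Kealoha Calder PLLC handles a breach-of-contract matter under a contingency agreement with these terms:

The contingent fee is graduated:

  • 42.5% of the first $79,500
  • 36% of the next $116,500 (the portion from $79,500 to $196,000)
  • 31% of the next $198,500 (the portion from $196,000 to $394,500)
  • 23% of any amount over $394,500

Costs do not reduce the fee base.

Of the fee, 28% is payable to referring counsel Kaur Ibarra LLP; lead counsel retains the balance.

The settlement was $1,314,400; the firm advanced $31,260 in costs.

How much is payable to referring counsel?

Fee base is the gross recovery, $1,314,400; costs are reimbursed separately.
First $79,500 at 42.5% = $33,787.50
Next $116,500 at 36% = $41,940.00
Next $198,500 at 31% = $61,535.00
Remaining $919,900 at 23% = $211,577.00
Fee: $33,787.50 + $41,940.00 + $61,535.00 + $211,577.00 = $348,839.50
Referral share: 28% of $348,839.50 = $97,675.06; lead counsel retains $348,839.50 − $97,675.06 = $251,164.44.

$97,675.06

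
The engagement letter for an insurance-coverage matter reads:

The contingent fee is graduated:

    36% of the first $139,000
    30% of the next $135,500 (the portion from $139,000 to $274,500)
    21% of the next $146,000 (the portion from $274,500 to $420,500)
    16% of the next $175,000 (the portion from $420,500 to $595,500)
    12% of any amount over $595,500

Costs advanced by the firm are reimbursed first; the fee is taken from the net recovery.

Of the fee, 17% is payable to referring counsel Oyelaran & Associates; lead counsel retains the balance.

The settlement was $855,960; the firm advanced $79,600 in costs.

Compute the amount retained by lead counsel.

$141,974.16

Fee base (net of costs): $855,960 − $79,600 = $776,360
First $139,000 at 36% = $50,040.00
Next $135,500 at 30% = $40,650.00
Next $146,000 at 21% = $30,660.00
Next $175,000 at 16% = $28,000.00
Remaining $180,860 at 12% = $21,703.20
Fee: $50,040.00 + $40,650.00 + $30,660.00 + $28,000.00 + $21,703.20 = $171,053.20
Referral share: 17% of $171,053.20 = $29,079.04; lead counsel retains $171,053.20 − $29,079.04 = $141,974.16.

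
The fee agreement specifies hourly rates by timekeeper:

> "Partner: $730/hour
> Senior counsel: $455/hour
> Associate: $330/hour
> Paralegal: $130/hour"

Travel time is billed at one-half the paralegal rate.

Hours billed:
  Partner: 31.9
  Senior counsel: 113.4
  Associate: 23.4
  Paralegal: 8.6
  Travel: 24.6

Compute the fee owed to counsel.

Partner: 31.9 × $730 = $23,287.00
Senior counsel: 113.4 × $455 = $51,597.00
Associate: 23.4 × $330 = $7,722.00
Paralegal: 8.6 × $130 = $1,118.00
Subtotal: $23,287.00 + $51,597.00 + $7,722.00 + $1,118.00 = $83,724.00
Travel: 24.6 × ($130 ÷ 2) = 24.6 × $65.00 = $1,599.00
Total: $83,724.00 + $1,599.00 = $85,323.00

$85,323.00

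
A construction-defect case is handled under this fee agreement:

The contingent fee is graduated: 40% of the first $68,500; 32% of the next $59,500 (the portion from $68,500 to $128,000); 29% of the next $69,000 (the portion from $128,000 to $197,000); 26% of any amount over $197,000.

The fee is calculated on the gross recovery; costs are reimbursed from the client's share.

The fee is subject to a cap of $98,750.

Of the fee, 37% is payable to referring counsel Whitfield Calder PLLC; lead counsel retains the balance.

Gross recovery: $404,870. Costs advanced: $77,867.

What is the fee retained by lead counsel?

$62,212.50

Fee base is the gross recovery, $404,870; costs are reimbursed separately.
First $68,500 at 40% = $27,400.00
Next $59,500 at 32% = $19,040.00
Next $69,000 at 29% = $20,010.00
Remaining $207,870 at 26% = $54,046.20
Fee: $27,400.00 + $19,040.00 + $20,010.00 + $54,046.20 = $120,496.20
$120,496.20 exceeds the $98,750 cap, so the fee is capped at $98,750.00.
Referral share: 37% of $98,750.00 = $36,537.50; lead counsel retains $98,750.00 − $36,537.50 = $62,212.50.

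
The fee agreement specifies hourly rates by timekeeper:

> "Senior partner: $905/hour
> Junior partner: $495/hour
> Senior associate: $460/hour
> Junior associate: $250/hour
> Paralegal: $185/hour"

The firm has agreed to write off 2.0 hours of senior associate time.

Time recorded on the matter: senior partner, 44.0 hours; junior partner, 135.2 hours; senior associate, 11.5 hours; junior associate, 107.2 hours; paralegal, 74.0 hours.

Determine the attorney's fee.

$151,604.00

Senior partner: 44.0 × $905 = $39,820.00
Junior partner: 135.2 × $495 = $66,924.00
Senior associate: 11.5 × $460 = $5,290.00
Junior associate: 107.2 × $250 = $26,800.00
Paralegal: 74.0 × $185 = $13,690.00
Subtotal: $152,524.00
Write-off: 2.0 × $460 = $920.00
Total: $152,524.00 − $920.00 = $151,604.00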